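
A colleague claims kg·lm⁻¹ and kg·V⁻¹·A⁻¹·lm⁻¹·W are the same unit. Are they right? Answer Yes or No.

Left side:
  lm = cd.
  So lm⁻¹ = cd⁻¹.
  Combining: kg·lm⁻¹ = kg · cd⁻¹ = kg·cd⁻¹.
Right side:
  V = kg·m²·s⁻³·A⁻¹.
  So V⁻¹ = kg⁻¹·m⁻²·s³·A.
  lm = cd.
  So lm⁻¹ = cd⁻¹.
  W = kg·m²·s⁻³.
  Combining: kg·V⁻¹·A⁻¹·lm⁻¹·W = kg · (kg⁻¹·m⁻²·s³·A) · A⁻¹ · cd⁻¹ · (kg·m²·s⁻³) = kg·cd⁻¹.
Both reduce to kg·cd⁻¹.

Yes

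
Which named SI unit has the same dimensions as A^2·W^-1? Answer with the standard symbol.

S

W = kg·m²·s⁻³.
So W⁻¹ = kg⁻¹·m⁻²·s³.
Combining: A²·W⁻¹ = A² · (kg⁻¹·m⁻²·s³) = kg⁻¹·m⁻²·s³·A².
kg⁻¹·m⁻²·s³·A² is the base-SI form of the siemens.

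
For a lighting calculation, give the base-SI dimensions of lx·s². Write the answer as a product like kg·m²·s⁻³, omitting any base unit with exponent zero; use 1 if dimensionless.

lx = m⁻²·cd.
Combining: lx·s² = (m⁻²·cd) · s² = m⁻²·s²·cd.

m⁻²·s²·cd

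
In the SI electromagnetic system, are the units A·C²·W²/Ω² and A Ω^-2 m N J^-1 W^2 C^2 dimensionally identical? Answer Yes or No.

Yes

Left side:
  C = A·s = s·A (charge = current × time).
  So C² = s²·A².
  Ω = V/A (resistance = voltage per current),
      = kg·m²·s⁻³·A⁻².
  So Ω⁻² = kg⁻²·m⁻⁴·s⁶·A⁴.
  W = J/s (power = energy per time),
      = kg·m²·s⁻³.
  So W² = kg²·m⁴·s⁻⁶.
  Combining: A·C²·Ω⁻²·W² = A · (s²·A²) · (kg⁻²·m⁻⁴·s⁶·A⁴) · (kg²·m⁴·s⁻⁶) = s²·A⁷.
Right side:
  Ω = kg·m²·s⁻³·A⁻².
  So Ω⁻² = kg⁻²·m⁻⁴·s⁶·A⁴.
  N = kg·m·s⁻².
  J = kg·m²·s⁻².
  So J⁻¹ = kg⁻¹·m⁻²·s².
  W = kg·m²·s⁻³.
  So W² = kg²·m⁴·s⁻⁶.
  C = s·A.
  So C² = s²·A².
  Combining: A·Ω⁻²·m·N·J⁻¹·W²·C² = A · (kg⁻²·m⁻⁴·s⁶·A⁴) · m · (kg·m·s⁻²) · (kg⁻¹·m⁻²·s²) · (kg²·m⁴·s⁻⁶) · (s²·A²) = s²·A⁷.
Both reduce to s²·A⁷.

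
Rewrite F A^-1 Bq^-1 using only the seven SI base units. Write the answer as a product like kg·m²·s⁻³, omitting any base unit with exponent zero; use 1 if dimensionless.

F = C/V (capacitance = charge per voltage),
    = A·s/(kg·m²·s⁻³·A⁻¹) (substituting C and V),
    = kg⁻¹·m⁻²·s⁴·A².
Bq = 1/s = s⁻¹ (activity is decays per second).
So Bq⁻¹ = s.
Combining: F·A⁻¹·Bq⁻¹ = (kg⁻¹·m⁻²·s⁴·A²) · A⁻¹ · s = kg⁻¹·m⁻²·s⁵·A.

kg⁻¹·m⁻²·s⁵·A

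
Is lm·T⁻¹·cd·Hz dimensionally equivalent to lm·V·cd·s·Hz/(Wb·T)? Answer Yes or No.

Left side:
  lm = cd·sr = cd (luminous flux; sr is dimensionless).
  T = Wb/m² (flux density = flux per area),
      = kg·s⁻²·A⁻¹.
  So T⁻¹ = kg⁻¹·s²·A.
  Hz = 1/s = s⁻¹ (frequency is cycles per second).
  Combining: lm·T⁻¹·cd·Hz = cd · (kg⁻¹·s²·A) · cd · s⁻¹ = kg⁻¹·s·A·cd².
Right side:
  lm = cd·sr = cd (luminous flux; sr is dimensionless).
  V = W/A (potential = power per current),
      = kg·m²·s⁻³·A⁻¹.
  Wb = V·s (flux: a volt is a weber per second),
      = kg·m²·s⁻²·A⁻¹.
  So Wb⁻¹ = kg⁻¹·m⁻²·s²·A.
  T = Wb/m² (flux density = flux per area),
      = kg·s⁻²·A⁻¹.
  So T⁻¹ = kg⁻¹·s²·A.
  Hz = 1/s = s⁻¹ (frequency is cycles per second).
  Combining: lm·V·cd·Wb⁻¹·T⁻¹·s·Hz = cd · (kg·m²·s⁻³·A⁻¹) · cd · (kg⁻¹·m⁻²·s²·A) · (kg⁻¹·s²·A) · s · s⁻¹ = kg⁻¹·s·A·cd².
Both reduce to kg⁻¹·s·A·cd².

Yes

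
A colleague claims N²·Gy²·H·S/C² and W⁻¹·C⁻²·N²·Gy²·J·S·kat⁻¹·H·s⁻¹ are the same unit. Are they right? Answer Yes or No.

No

Left side:
  N = kg·m/s² = kg·m·s⁻² (force = mass × acceleration).
  So N² = kg²·m²·s⁻⁴.
  Gy = J/kg (absorbed dose = energy per mass),
      = m²·s⁻².
  So Gy² = m⁴·s⁻⁴.
  H = Wb/A (inductance = flux per current),
      = kg·m²·s⁻²·A⁻².
  S = 1/Ω (conductance is reciprocal resistance),
      = kg⁻¹·m⁻²·s³·A².
  C = A·s = s·A (charge = current × time).
  So C⁻² = s⁻²·A⁻².
  Combining: N²·Gy²·H·S·C⁻² = (kg²·m²·s⁻⁴) · (m⁴·s⁻⁴) · (kg·m²·s⁻²·A⁻²) · (kg⁻¹·m⁻²·s³·A²) · (s⁻²·A⁻²) = kg²·m⁶·s⁻⁹·A⁻².
Right side:
  W = J/s (power = energy per time),
      = kg·m²·s⁻³.
  So W⁻¹ = kg⁻¹·m⁻²·s³.
  C = A·s = s·A (charge = current × time).
  So C⁻² = s⁻²·A⁻².
  N = kg·m/s² = kg·m·s⁻² (force = mass × acceleration).
  So N² = kg²·m²·s⁻⁴.
  Gy = J/kg (absorbed dose = energy per mass),
      = m²·s⁻².
  So Gy² = m⁴·s⁻⁴.
  J = N·m (work = force × distance),
      = kg·m²·s⁻².
  S = 1/Ω (conductance is reciprocal resistance),
      = kg⁻¹·m⁻²·s³·A².
  kat = mol/s = s⁻¹·mol (catalytic activity).
  So kat⁻¹ = s·mol⁻¹.
  H = Wb/A (inductance = flux per current),
      = kg·m²·s⁻²·A⁻².
  Combining: W⁻¹·C⁻²·N²·Gy²·J·S·kat⁻¹·H·s⁻¹ = (kg⁻¹·m⁻²·s³) · (s⁻²·A⁻²) · (kg²·m²·s⁻⁴) · (m⁴·s⁻⁴) · (kg·m²·s⁻²) · (kg⁻¹·m⁻²·s³·A²) · (s·mol⁻¹) · (kg·m²·s⁻²·A⁻²) · s⁻¹ = kg²·m⁶·s⁻⁸·A⁻²·mol⁻¹.
Left is kg²·m⁶·s⁻⁹·A⁻²; right is kg²·m⁶·s⁻⁸·A⁻²·mol⁻¹ — different.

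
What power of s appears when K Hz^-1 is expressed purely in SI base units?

Hz = 1/s = s⁻¹ (frequency is cycles per second).
So Hz⁻¹ = s.
Combining: K·Hz⁻¹ = K · s = s·K.
The exponent of s is 1.

1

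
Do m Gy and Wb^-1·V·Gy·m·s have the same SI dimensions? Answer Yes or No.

Yes

Left side:
  Gy = J/kg (absorbed dose = energy per mass),
      = m²·s⁻².
  Combining: m·Gy = m · (m²·s⁻²) = m³·s⁻².
Right side:
  Wb = V·s (flux: a volt is a weber per second),
      = kg·m²·s⁻²·A⁻¹.
  So Wb⁻¹ = kg⁻¹·m⁻²·s²·A.
  V = W/A (potential = power per current),
      = kg·m²·s⁻³·A⁻¹.
  Gy = J/kg (absorbed dose = energy per mass),
      = m²·s⁻².
  Combining: Wb⁻¹·V·Gy·m·s = (kg⁻¹·m⁻²·s²·A) · (kg·m²·s⁻³·A⁻¹) · (m²·s⁻²) · m · s = m³·s⁻².
Both reduce to m³·s⁻².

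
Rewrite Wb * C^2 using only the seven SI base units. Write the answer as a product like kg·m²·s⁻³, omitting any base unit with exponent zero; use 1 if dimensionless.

kg·m²·A

Wb = V·s (flux: a volt is a weber per second),
    = kg·m²·s⁻²·A⁻¹.
C = A·s = s·A (charge = current × time).
So C² = s²·A².
Combining: Wb·C² = (kg·m²·s⁻²·A⁻¹) · (s²·A²) = kg·m²·A.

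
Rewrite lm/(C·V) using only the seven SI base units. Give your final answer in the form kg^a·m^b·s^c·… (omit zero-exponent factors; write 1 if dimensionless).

C = s·A.
So C⁻¹ = s⁻¹·A⁻¹.
lm = cd.
V = kg·m²·s⁻³·A⁻¹.
So V⁻¹ = kg⁻¹·m⁻²·s³·A.
Combining: C⁻¹·lm·V⁻¹ = (s⁻¹·A⁻¹) · cd · (kg⁻¹·m⁻²·s³·A) = kg⁻¹·m⁻²·s²·cd.

kg⁻¹·m⁻²·s²·cd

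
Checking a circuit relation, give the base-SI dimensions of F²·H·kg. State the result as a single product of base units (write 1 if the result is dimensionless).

m⁻²·s⁶·A²

F = C/V (capacitance = charge per voltage),
    = A·s/(kg·m²·s⁻³·A⁻¹) (substituting C and V),
    = kg⁻¹·m⁻²·s⁴·A².
So F² = kg⁻²·m⁻⁴·s⁸·A⁴.
H = Wb/A (inductance = flux per current),
    = kg·m²·s⁻²·A⁻².
Combining: F²·H·kg = (kg⁻²·m⁻⁴·s⁸·A⁴) · (kg·m²·s⁻²·A⁻²) · kg = m⁻²·s⁶·A².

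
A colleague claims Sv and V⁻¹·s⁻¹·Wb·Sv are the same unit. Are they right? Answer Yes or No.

Yes

Left side:
  Sv = m²·s⁻².
Right side:
  V = W/A (potential = power per current),
      = kg·m²·s⁻³·A⁻¹.
  So V⁻¹ = kg⁻¹·m⁻²·s³·A.
  Wb = V·s (flux: a volt is a weber per second),
      = kg·m²·s⁻²·A⁻¹.
  Sv = J/kg (equivalent dose = energy per mass),
      = m²·s⁻².
  Combining: V⁻¹·s⁻¹·Wb·Sv = (kg⁻¹·m⁻²·s³·A) · s⁻¹ · (kg·m²·s⁻²·A⁻¹) · (m²·s⁻²) = m²·s⁻².
Both reduce to m²·s⁻².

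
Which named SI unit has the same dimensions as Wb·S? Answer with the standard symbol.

C

Wb = V·s (flux: a volt is a weber per second),
    = kg·m²·s⁻²·A⁻¹.
S = 1/Ω (conductance is reciprocal resistance),
    = kg⁻¹·m⁻²·s³·A².
Combining: Wb·S = (kg·m²·s⁻²·A⁻¹) · (kg⁻¹·m⁻²·s³·A²) = s·A.
s·A is the base-SI form of the coulomb.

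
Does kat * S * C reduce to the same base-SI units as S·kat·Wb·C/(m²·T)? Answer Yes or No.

Left side:
  kat = mol/s = s⁻¹·mol (catalytic activity).
  S = 1/Ω (conductance is reciprocal resistance),
      = kg⁻¹·m⁻²·s³·A².
  C = A·s = s·A (charge = current × time).
  Combining: kat·S·C = (s⁻¹·mol) · (kg⁻¹·m⁻²·s³·A²) · (s·A) = kg⁻¹·m⁻²·s³·A³·mol.
Right side:
  S = kg⁻¹·m⁻²·s³·A².
  kat = s⁻¹·mol.
  Wb = kg·m²·s⁻²·A⁻¹.
  T = kg·s⁻²·A⁻¹.
  So T⁻¹ = kg⁻¹·s²·A.
  C = s·A.
  Combining: S·m⁻²·kat·Wb·T⁻¹·C = (kg⁻¹·m⁻²·s³·A²) · m⁻² · (s⁻¹·mol) · (kg·m²·s⁻²·A⁻¹) · (kg⁻¹·s²·A) · (s·A) = kg⁻¹·m⁻²·s³·A³·mol.
Both reduce to kg⁻¹·m⁻²·s³·A³·mol.

Yes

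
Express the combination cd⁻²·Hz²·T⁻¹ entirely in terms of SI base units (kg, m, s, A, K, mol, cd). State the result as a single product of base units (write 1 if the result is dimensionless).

Hz = 1/s = s⁻¹ (frequency is cycles per second).
So Hz² = s⁻².
T = Wb/m² (flux density = flux per area),
    = kg·s⁻²·A⁻¹.
So T⁻¹ = kg⁻¹·s²·A.
Combining: cd⁻²·Hz²·T⁻¹ = cd⁻² · s⁻² · (kg⁻¹·s²·A) = kg⁻¹·A·cd⁻².

kg⁻¹·A·cd⁻²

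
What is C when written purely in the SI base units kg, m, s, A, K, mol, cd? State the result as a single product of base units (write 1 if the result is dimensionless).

C = s·A.

s·A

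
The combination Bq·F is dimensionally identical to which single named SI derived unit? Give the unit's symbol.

S

Bq = 1/s = s⁻¹ (activity is decays per second).
F = C/V (capacitance = charge per voltage),
    = A·s/(kg·m²·s⁻³·A⁻¹) (substituting C and V),
    = kg⁻¹·m⁻²·s⁴·A².
Combining: Bq·F = s⁻¹ · (kg⁻¹·m⁻²·s⁴·A²) = kg⁻¹·m⁻²·s³·A².
kg⁻¹·m⁻²·s³·A² is the base-SI form of the siemens.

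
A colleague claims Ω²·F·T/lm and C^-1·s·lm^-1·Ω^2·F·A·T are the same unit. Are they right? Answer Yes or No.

Yes

Left side:
  Ω = kg·m²·s⁻³·A⁻².
  So Ω² = kg²·m⁴·s⁻⁶·A⁻⁴.
  F = kg⁻¹·m⁻²·s⁴·A².
  lm = cd.
  So lm⁻¹ = cd⁻¹.
  T = kg·s⁻²·A⁻¹.
  Combining: Ω²·F·lm⁻¹·T = (kg²·m⁴·s⁻⁶·A⁻⁴) · (kg⁻¹·m⁻²·s⁴·A²) · cd⁻¹ · (kg·s⁻²·A⁻¹) = kg²·m²·s⁻⁴·A⁻³·cd⁻¹.
Right side:
  C = A·s = s·A (charge = current × time).
  So C⁻¹ = s⁻¹·A⁻¹.
  lm = cd·sr = cd (luminous flux; sr is dimensionless).
  So lm⁻¹ = cd⁻¹.
  Ω = V/A (resistance = voltage per current),
      = kg·m²·s⁻³·A⁻².
  So Ω² = kg²·m⁴·s⁻⁶·A⁻⁴.
  F = C/V (capacitance = charge per voltage),
      = A·s/(kg·m²·s⁻³·A⁻¹) (substituting C and V),
      = kg⁻¹·m⁻²·s⁴·A².
  T = Wb/m² (flux density = flux per area),
      = kg·s⁻²·A⁻¹.
  Combining: C⁻¹·s·lm⁻¹·Ω²·F·A·T = (s⁻¹·A⁻¹) · s · cd⁻¹ · (kg²·m⁴·s⁻⁶·A⁻⁴) · (kg⁻¹·m⁻²·s⁴·A²) · A · (kg·s⁻²·A⁻¹) = kg²·m²·s⁻⁴·A⁻³·cd⁻¹.
Both reduce to kg²·m²·s⁻⁴·A⁻³·cd⁻¹.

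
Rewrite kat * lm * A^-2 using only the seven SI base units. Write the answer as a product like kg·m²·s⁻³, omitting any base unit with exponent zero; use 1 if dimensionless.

kat = mol/s = s⁻¹·mol (catalytic activity).
lm = cd·sr = cd (luminous flux; sr is dimensionless).
Combining: kat·lm·A⁻² = (s⁻¹·mol) · cd · A⁻² = s⁻¹·A⁻²·mol·cd.

s⁻¹·A⁻²·mol·cd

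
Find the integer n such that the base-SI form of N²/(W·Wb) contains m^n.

-2

W = J/s (power = energy per time),
    = kg·m²·s⁻³.
So W⁻¹ = kg⁻¹·m⁻²·s³.
Wb = V·s (flux: a volt is a weber per second),
    = kg·m²·s⁻²·A⁻¹.
So Wb⁻¹ = kg⁻¹·m⁻²·s²·A.
N = kg·m/s² = kg·m·s⁻² (force = mass × acceleration).
So N² = kg²·m²·s⁻⁴.
Combining: W⁻¹·Wb⁻¹·N² = (kg⁻¹·m⁻²·s³) · (kg⁻¹·m⁻²·s²·A) · (kg²·m²·s⁻⁴) = m⁻²·s·A.
The exponent of m is -2.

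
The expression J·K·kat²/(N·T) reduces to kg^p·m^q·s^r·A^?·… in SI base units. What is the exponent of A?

N = kg·m·s⁻².
So N⁻¹ = kg⁻¹·m⁻¹·s².
J = kg·m²·s⁻².
T = kg·s⁻²·A⁻¹.
So T⁻¹ = kg⁻¹·s²·A.
kat = s⁻¹·mol.
So kat² = s⁻²·mol².
Combining: N⁻¹·J·T⁻¹·K·kat² = (kg⁻¹·m⁻¹·s²) · (kg·m²·s⁻²) · (kg⁻¹·s²·A) · K · (s⁻²·mol²) = kg⁻¹·m·A·K·mol².
The exponent of A is 1.

1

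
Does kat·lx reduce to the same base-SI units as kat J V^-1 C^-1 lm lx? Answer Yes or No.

Left side:
  kat = s⁻¹·mol.
  lx = m⁻²·cd.
  Combining: kat·lx = (s⁻¹·mol) · (m⁻²·cd) = m⁻²·s⁻¹·mol·cd.
Right side:
  kat = mol/s = s⁻¹·mol (catalytic activity).
  J = N·m (work = force × distance),
      = kg·m²·s⁻².
  V = W/A (potential = power per current),
      = kg·m²·s⁻³·A⁻¹.
  So V⁻¹ = kg⁻¹·m⁻²·s³·A.
  C = A·s = s·A (charge = current × time).
  So C⁻¹ = s⁻¹·A⁻¹.
  lm = cd·sr = cd (luminous flux; sr is dimensionless).
  lx = lm/m² (illuminance = luminous flux per area),
      = m⁻²·cd.
  Combining: kat·J·V⁻¹·C⁻¹·lm·lx = (s⁻¹·mol) · (kg·m²·s⁻²) · (kg⁻¹·m⁻²·s³·A) · (s⁻¹·A⁻¹) · cd · (m⁻²·cd) = m⁻²·s⁻¹·mol·cd².
Left is m⁻²·s⁻¹·mol·cd; right is m⁻²·s⁻¹·mol·cd² — different.

No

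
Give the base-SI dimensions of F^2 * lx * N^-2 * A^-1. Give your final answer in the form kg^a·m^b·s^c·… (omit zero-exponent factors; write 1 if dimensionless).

F = C/V (capacitance = charge per voltage),
    = A·s/(kg·m²·s⁻³·A⁻¹) (substituting C and V),
    = kg⁻¹·m⁻²·s⁴·A².
So F² = kg⁻²·m⁻⁴·s⁸·A⁴.
lx = lm/m² (illuminance = luminous flux per area),
    = m⁻²·cd.
N = kg·m/s² = kg·m·s⁻² (force = mass × acceleration).
So N⁻² = kg⁻²·m⁻²·s⁴.
Combining: F²·lx·N⁻²·A⁻¹ = (kg⁻²·m⁻⁴·s⁸·A⁴) · (m⁻²·cd) · (kg⁻²·m⁻²·s⁴) · A⁻¹ = kg⁻⁴·m⁻⁸·s¹²·A³·cd.

kg⁻⁴·m⁻⁸·s¹²·A³·cd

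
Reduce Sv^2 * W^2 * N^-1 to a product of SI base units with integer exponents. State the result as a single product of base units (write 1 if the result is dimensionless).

kg·m⁷·s⁻⁸

Sv = m²·s⁻².
So Sv² = m⁴·s⁻⁴.
W = kg·m²·s⁻³.
So W² = kg²·m⁴·s⁻⁶.
N = kg·m·s⁻².
So N⁻¹ = kg⁻¹·m⁻¹·s².
Combining: Sv²·W²·N⁻¹ = (m⁴·s⁻⁴) · (kg²·m⁴·s⁻⁶) · (kg⁻¹·m⁻¹·s²) = kg·m⁷·s⁻⁸.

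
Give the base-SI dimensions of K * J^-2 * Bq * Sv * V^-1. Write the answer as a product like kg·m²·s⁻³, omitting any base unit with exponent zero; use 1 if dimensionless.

kg⁻³·m⁻⁴·s⁴·A·K

J = N·m (work = force × distance),
    = kg·m²·s⁻².
So J⁻² = kg⁻²·m⁻⁴·s⁴.
Bq = 1/s = s⁻¹ (activity is decays per second).
Sv = J/kg (equivalent dose = energy per mass),
    = m²·s⁻².
V = W/A (potential = power per current),
    = kg·m²·s⁻³·A⁻¹.
So V⁻¹ = kg⁻¹·m⁻²·s³·A.
Combining: K·J⁻²·Bq·Sv·V⁻¹ = K · (kg⁻²·m⁻⁴·s⁴) · s⁻¹ · (m²·s⁻²) · (kg⁻¹·m⁻²·s³·A) = kg⁻³·m⁻⁴·s⁴·A·K.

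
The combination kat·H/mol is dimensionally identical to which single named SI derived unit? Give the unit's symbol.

kat = mol/s = s⁻¹·mol (catalytic activity).
H = Wb/A (inductance = flux per current),
    = kg·m²·s⁻²·A⁻².
Combining: kat·H·mol⁻¹ = (s⁻¹·mol) · (kg·m²·s⁻²·A⁻²) · mol⁻¹ = kg·m²·s⁻³·A⁻².
kg·m²·s⁻³·A⁻² is the base-SI form of the ohm.

Ω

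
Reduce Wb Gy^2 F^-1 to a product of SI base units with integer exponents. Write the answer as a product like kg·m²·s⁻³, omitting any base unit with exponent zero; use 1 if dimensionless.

kg²·m⁸·s⁻¹⁰·A⁻³

Wb = V·s (flux: a volt is a weber per second),
    = kg·m²·s⁻²·A⁻¹.
Gy = J/kg (absorbed dose = energy per mass),
    = m²·s⁻².
So Gy² = m⁴·s⁻⁴.
F = C/V (capacitance = charge per voltage),
    = A·s/(kg·m²·s⁻³·A⁻¹) (substituting C and V),
    = kg⁻¹·m⁻²·s⁴·A².
So F⁻¹ = kg·m²·s⁻⁴·A⁻².
Combining: Wb·Gy²·F⁻¹ = (kg·m²·s⁻²·A⁻¹) · (m⁴·s⁻⁴) · (kg·m²·s⁻⁴·A⁻²) = kg²·m⁸·s⁻¹⁰·A⁻³.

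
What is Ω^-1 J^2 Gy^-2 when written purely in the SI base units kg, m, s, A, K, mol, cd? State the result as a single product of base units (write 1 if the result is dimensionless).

kg·m⁻²·s³·A²

Ω = V/A (resistance = voltage per current),
    = kg·m²·s⁻³·A⁻².
So Ω⁻¹ = kg⁻¹·m⁻²·s³·A².
J = N·m (work = force × distance),
    = kg·m²·s⁻².
So J² = kg²·m⁴·s⁻⁴.
Gy = J/kg (absorbed dose = energy per mass),
    = m²·s⁻².
So Gy⁻² = m⁻⁴·s⁴.
Combining: Ω⁻¹·J²·Gy⁻² = (kg⁻¹·m⁻²·s³·A²) · (kg²·m⁴·s⁻⁴) · (m⁻⁴·s⁴) = kg·m⁻²·s³·A².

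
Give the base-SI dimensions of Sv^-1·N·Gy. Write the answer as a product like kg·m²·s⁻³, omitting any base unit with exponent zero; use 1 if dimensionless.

Sv = J/kg (equivalent dose = energy per mass),
    = m²·s⁻².
So Sv⁻¹ = m⁻²·s².
N = kg·m/s² = kg·m·s⁻² (force = mass × acceleration).
Gy = J/kg (absorbed dose = energy per mass),
    = m²·s⁻².
Combining: Sv⁻¹·N·Gy = (m⁻²·s²) · (kg·m·s⁻²) · (m²·s⁻²) = kg·m·s⁻².

kg·m·s⁻²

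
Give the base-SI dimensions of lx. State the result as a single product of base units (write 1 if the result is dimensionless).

m⁻²·cd

lx = lm/m² (illuminance = luminous flux per area),
    = m⁻²·cd.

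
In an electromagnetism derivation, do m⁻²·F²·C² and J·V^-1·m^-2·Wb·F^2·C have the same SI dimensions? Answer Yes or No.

Left side:
  F = kg⁻¹·m⁻²·s⁴·A².
  So F² = kg⁻²·m⁻⁴·s⁸·A⁴.
  C = s·A.
  So C² = s²·A².
  Combining: m⁻²·F²·C² = m⁻² · (kg⁻²·m⁻⁴·s⁸·A⁴) · (s²·A²) = kg⁻²·m⁻⁶·s¹⁰·A⁶.
Right side:
  J = kg·m²·s⁻².
  V = kg·m²·s⁻³·A⁻¹.
  So V⁻¹ = kg⁻¹·m⁻²·s³·A.
  Wb = kg·m²·s⁻²·A⁻¹.
  F = kg⁻¹·m⁻²·s⁴·A².
  So F² = kg⁻²·m⁻⁴·s⁸·A⁴.
  C = s·A.
  Combining: J·V⁻¹·m⁻²·Wb·F²·C = (kg·m²·s⁻²) · (kg⁻¹·m⁻²·s³·A) · m⁻² · (kg·m²·s⁻²·A⁻¹) · (kg⁻²·m⁻⁴·s⁸·A⁴) · (s·A) = kg⁻¹·m⁻⁴·s⁸·A⁵.
Left is kg⁻²·m⁻⁶·s¹⁰·A⁶; right is kg⁻¹·m⁻⁴·s⁸·A⁵ — different.

No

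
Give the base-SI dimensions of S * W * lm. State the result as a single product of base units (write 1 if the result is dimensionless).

A²·cd

S = kg⁻¹·m⁻²·s³·A².
W = kg·m²·s⁻³.
lm = cd.
Combining: S·W·lm = (kg⁻¹·m⁻²·s³·A²) · (kg·m²·s⁻³) · cd = A²·cd.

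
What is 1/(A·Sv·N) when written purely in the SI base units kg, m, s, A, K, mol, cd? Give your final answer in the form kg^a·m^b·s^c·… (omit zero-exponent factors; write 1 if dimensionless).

Sv = J/kg (equivalent dose = energy per mass),
    = m²·s⁻².
So Sv⁻¹ = m⁻²·s².
N = kg·m/s² = kg·m·s⁻² (force = mass × acceleration).
So N⁻¹ = kg⁻¹·m⁻¹·s².
Combining: A⁻¹·Sv⁻¹·N⁻¹ = A⁻¹ · (m⁻²·s²) · (kg⁻¹·m⁻¹·s²) = kg⁻¹·m⁻³·s⁴·A⁻¹.

kg⁻¹·m⁻³·s⁴·A⁻¹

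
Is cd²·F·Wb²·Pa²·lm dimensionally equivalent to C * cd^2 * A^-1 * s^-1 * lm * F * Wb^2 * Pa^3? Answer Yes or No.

No

Left side:
  F = kg⁻¹·m⁻²·s⁴·A².
  Wb = kg·m²·s⁻²·A⁻¹.
  So Wb² = kg²·m⁴·s⁻⁴·A⁻².
  Pa = kg·m⁻¹·s⁻².
  So Pa² = kg²·m⁻²·s⁻⁴.
  lm = cd.
  Combining: cd²·F·Wb²·Pa²·lm = cd² · (kg⁻¹·m⁻²·s⁴·A²) · (kg²·m⁴·s⁻⁴·A⁻²) · (kg²·m⁻²·s⁻⁴) · cd = kg³·s⁻⁴·cd³.
Right side:
  C = A·s = s·A (charge = current × time).
  lm = cd·sr = cd (luminous flux; sr is dimensionless).
  F = C/V (capacitance = charge per voltage),
      = A·s/(kg·m²·s⁻³·A⁻¹) (substituting C and V),
      = kg⁻¹·m⁻²·s⁴·A².
  Wb = V·s (flux: a volt is a weber per second),
      = kg·m²·s⁻²·A⁻¹.
  So Wb² = kg²·m⁴·s⁻⁴·A⁻².
  Pa = N/m² (pressure = force per area),
      = kg·m⁻¹·s⁻².
  So Pa³ = kg³·m⁻³·s⁻⁶.
  Combining: C·cd²·A⁻¹·s⁻¹·lm·F·Wb²·Pa³ = (s·A) · cd² · A⁻¹ · s⁻¹ · cd · (kg⁻¹·m⁻²·s⁴·A²) · (kg²·m⁴·s⁻⁴·A⁻²) · (kg³·m⁻³·s⁻⁶) = kg⁴·m⁻¹·s⁻⁶·cd³.
Left is kg³·s⁻⁴·cd³; right is kg⁴·m⁻¹·s⁻⁶·cd³ — different.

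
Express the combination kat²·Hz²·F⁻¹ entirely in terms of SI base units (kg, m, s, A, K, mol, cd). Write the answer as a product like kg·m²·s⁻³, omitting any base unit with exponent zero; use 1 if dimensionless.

kg·m²·s⁻⁸·A⁻²·mol²

kat = mol/s = s⁻¹·mol (catalytic activity).
So kat² = s⁻²·mol².
Hz = 1/s = s⁻¹ (frequency is cycles per second).
So Hz² = s⁻².
F = C/V (capacitance = charge per voltage),
    = A·s/(kg·m²·s⁻³·A⁻¹) (substituting C and V),
    = kg⁻¹·m⁻²·s⁴·A².
So F⁻¹ = kg·m²·s⁻⁴·A⁻².
Combining: kat²·Hz²·F⁻¹ = (s⁻²·mol²) · s⁻² · (kg·m²·s⁻⁴·A⁻²) = kg·m²·s⁻⁸·A⁻²·mol².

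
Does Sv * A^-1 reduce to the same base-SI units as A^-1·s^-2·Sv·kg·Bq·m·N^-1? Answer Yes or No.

No

Left side:
  Sv = m²·s⁻².
  Combining: Sv·A⁻¹ = (m²·s⁻²) · A⁻¹ = m²·s⁻²·A⁻¹.
Right side:
  Sv = J/kg (equivalent dose = energy per mass),
      = m²·s⁻².
  Bq = 1/s = s⁻¹ (activity is decays per second).
  N = kg·m/s² = kg·m·s⁻² (force = mass × acceleration).
  So N⁻¹ = kg⁻¹·m⁻¹·s².
  Combining: A⁻¹·s⁻²·Sv·kg·Bq·m·N⁻¹ = A⁻¹ · s⁻² · (m²·s⁻²) · kg · s⁻¹ · m · (kg⁻¹·m⁻¹·s²) = m²·s⁻³·A⁻¹.
Left is m²·s⁻²·A⁻¹; right is m²·s⁻³·A⁻¹ — different.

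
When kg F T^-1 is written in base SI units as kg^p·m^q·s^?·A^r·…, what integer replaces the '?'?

F = C/V (capacitance = charge per voltage),
    = A·s/(kg·m²·s⁻³·A⁻¹) (substituting C and V),
    = kg⁻¹·m⁻²·s⁴·A².
T = Wb/m² (flux density = flux per area),
    = kg·s⁻²·A⁻¹.
So T⁻¹ = kg⁻¹·s²·A.
Combining: kg·F·T⁻¹ = kg · (kg⁻¹·m⁻²·s⁴·A²) · (kg⁻¹·s²·A) = kg⁻¹·m⁻²·s⁶·A³.
The exponent of s is 6.

6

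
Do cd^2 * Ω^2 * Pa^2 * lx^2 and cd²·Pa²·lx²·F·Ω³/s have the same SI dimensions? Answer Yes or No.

Left side:
  Ω = V/A (resistance = voltage per current),
      = kg·m²·s⁻³·A⁻².
  So Ω² = kg²·m⁴·s⁻⁶·A⁻⁴.
  Pa = N/m² (pressure = force per area),
      = kg·m⁻¹·s⁻².
  So Pa² = kg²·m⁻²·s⁻⁴.
  lx = lm/m² (illuminance = luminous flux per area),
      = m⁻²·cd.
  So lx² = m⁻⁴·cd².
  Combining: cd²·Ω²·Pa²·lx² = cd² · (kg²·m⁴·s⁻⁶·A⁻⁴) · (kg²·m⁻²·s⁻⁴) · (m⁻⁴·cd²) = kg⁴·m⁻²·s⁻¹⁰·A⁻⁴·cd⁴.
Right side:
  Pa = kg·m⁻¹·s⁻².
  So Pa² = kg²·m⁻²·s⁻⁴.
  lx = m⁻²·cd.
  So lx² = m⁻⁴·cd².
  F = kg⁻¹·m⁻²·s⁴·A².
  Ω = kg·m²·s⁻³·A⁻².
  So Ω³ = kg³·m⁶·s⁻⁹·A⁻⁶.
  Combining: cd²·s⁻¹·Pa²·lx²·F·Ω³ = cd² · s⁻¹ · (kg²·m⁻²·s⁻⁴) · (m⁻⁴·cd²) · (kg⁻¹·m⁻²·s⁴·A²) · (kg³·m⁶·s⁻⁹·A⁻⁶) = kg⁴·m⁻²·s⁻¹⁰·A⁻⁴·cd⁴.
Both reduce to kg⁴·m⁻²·s⁻¹⁰·A⁻⁴·cd⁴.

Yes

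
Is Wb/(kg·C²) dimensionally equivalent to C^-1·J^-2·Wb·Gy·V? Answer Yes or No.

Left side:
  Wb = kg·m²·s⁻²·A⁻¹.
  C = s·A.
  So C⁻² = s⁻²·A⁻².
  Combining: kg⁻¹·Wb·C⁻² = kg⁻¹ · (kg·m²·s⁻²·A⁻¹) · (s⁻²·A⁻²) = m²·s⁻⁴·A⁻³.
Right side:
  C = A·s = s·A (charge = current × time).
  So C⁻¹ = s⁻¹·A⁻¹.
  J = N·m (work = force × distance),
      = kg·m²·s⁻².
  So J⁻² = kg⁻²·m⁻⁴·s⁴.
  Wb = V·s (flux: a volt is a weber per second),
      = kg·m²·s⁻²·A⁻¹.
  Gy = J/kg (absorbed dose = energy per mass),
      = m²·s⁻².
  V = W/A (potential = power per current),
      = kg·m²·s⁻³·A⁻¹.
  Combining: C⁻¹·J⁻²·Wb·Gy·V = (s⁻¹·A⁻¹) · (kg⁻²·m⁻⁴·s⁴) · (kg·m²·s⁻²·A⁻¹) · (m²·s⁻²) · (kg·m²·s⁻³·A⁻¹) = m²·s⁻⁴·A⁻³.
Both reduce to m²·s⁻⁴·A⁻³.

Yes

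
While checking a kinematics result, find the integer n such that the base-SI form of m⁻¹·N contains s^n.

-2

N = kg·m·s⁻².
Combining: m⁻¹·N = m⁻¹ · (kg·m·s⁻²) = kg·s⁻².
The exponent of s is -2.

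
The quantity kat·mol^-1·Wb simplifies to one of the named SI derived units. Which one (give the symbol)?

kat = s⁻¹·mol.
Wb = kg·m²·s⁻²·A⁻¹.
Combining: kat·mol⁻¹·Wb = (s⁻¹·mol) · mol⁻¹ · (kg·m²·s⁻²·A⁻¹) = kg·m²·s⁻³·A⁻¹.
kg·m²·s⁻³·A⁻¹ is the base-SI form of the volt.

V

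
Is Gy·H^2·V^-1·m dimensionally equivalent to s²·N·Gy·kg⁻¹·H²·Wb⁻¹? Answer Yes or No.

No

Left side:
  Gy = J/kg (absorbed dose = energy per mass),
      = m²·s⁻².
  H = Wb/A (inductance = flux per current),
      = kg·m²·s⁻²·A⁻².
  So H² = kg²·m⁴·s⁻⁴·A⁻⁴.
  V = W/A (potential = power per current),
      = kg·m²·s⁻³·A⁻¹.
  So V⁻¹ = kg⁻¹·m⁻²·s³·A.
  Combining: Gy·H²·V⁻¹·m = (m²·s⁻²) · (kg²·m⁴·s⁻⁴·A⁻⁴) · (kg⁻¹·m⁻²·s³·A) · m = kg·m⁵·s⁻³·A⁻³.
Right side:
  N = kg·m/s² = kg·m·s⁻² (force = mass × acceleration).
  Gy = J/kg (absorbed dose = energy per mass),
      = m²·s⁻².
  H = Wb/A (inductance = flux per current),
      = kg·m²·s⁻²·A⁻².
  So H² = kg²·m⁴·s⁻⁴·A⁻⁴.
  Wb = V·s (flux: a volt is a weber per second),
      = kg·m²·s⁻²·A⁻¹.
  So Wb⁻¹ = kg⁻¹·m⁻²·s²·A.
  Combining: s²·N·Gy·kg⁻¹·H²·Wb⁻¹ = s² · (kg·m·s⁻²) · (m²·s⁻²) · kg⁻¹ · (kg²·m⁴·s⁻⁴·A⁻⁴) · (kg⁻¹·m⁻²·s²·A) = kg·m⁵·s⁻⁴·A⁻³.
Left is kg·m⁵·s⁻³·A⁻³; right is kg·m⁵·s⁻⁴·A⁻³ — different.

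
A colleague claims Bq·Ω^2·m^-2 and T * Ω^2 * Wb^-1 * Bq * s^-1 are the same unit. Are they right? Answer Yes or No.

No

Left side:
  Bq = 1/s = s⁻¹ (activity is decays per second).
  Ω = V/A (resistance = voltage per current),
      = kg·m²·s⁻³·A⁻².
  So Ω² = kg²·m⁴·s⁻⁶·A⁻⁴.
  Combining: Bq·Ω²·m⁻² = s⁻¹ · (kg²·m⁴·s⁻⁶·A⁻⁴) · m⁻² = kg²·m²·s⁻⁷·A⁻⁴.
Right side:
  T = Wb/m² (flux density = flux per area),
      = kg·s⁻²·A⁻¹.
  Ω = V/A (resistance = voltage per current),
      = kg·m²·s⁻³·A⁻².
  So Ω² = kg²·m⁴·s⁻⁶·A⁻⁴.
  Wb = V·s (flux: a volt is a weber per second),
      = kg·m²·s⁻²·A⁻¹.
  So Wb⁻¹ = kg⁻¹·m⁻²·s²·A.
  Bq = 1/s = s⁻¹ (activity is decays per second).
  Combining: T·Ω²·Wb⁻¹·Bq·s⁻¹ = (kg·s⁻²·A⁻¹) · (kg²·m⁴·s⁻⁶·A⁻⁴) · (kg⁻¹·m⁻²·s²·A) · s⁻¹ · s⁻¹ = kg²·m²·s⁻⁸·A⁻⁴.
Left is kg²·m²·s⁻⁷·A⁻⁴; right is kg²·m²·s⁻⁸·A⁻⁴ — different.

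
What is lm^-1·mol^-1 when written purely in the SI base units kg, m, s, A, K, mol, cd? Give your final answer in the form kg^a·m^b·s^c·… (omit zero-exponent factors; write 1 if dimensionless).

lm = cd·sr = cd (luminous flux; sr is dimensionless).
So lm⁻¹ = cd⁻¹.
Combining: lm⁻¹·mol⁻¹ = cd⁻¹ · mol⁻¹ = mol⁻¹·cd⁻¹.

mol⁻¹·cd⁻¹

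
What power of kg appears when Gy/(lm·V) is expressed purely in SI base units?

Gy = J/kg (absorbed dose = energy per mass),
    = m²·s⁻².
lm = cd·sr = cd (luminous flux; sr is dimensionless).
So lm⁻¹ = cd⁻¹.
V = W/A (potential = power per current),
    = kg·m²·s⁻³·A⁻¹.
So V⁻¹ = kg⁻¹·m⁻²·s³·A.
Combining: Gy·lm⁻¹·V⁻¹ = (m²·s⁻²) · cd⁻¹ · (kg⁻¹·m⁻²·s³·A) = kg⁻¹·s·A·cd⁻¹.
The exponent of kg is -1.

-1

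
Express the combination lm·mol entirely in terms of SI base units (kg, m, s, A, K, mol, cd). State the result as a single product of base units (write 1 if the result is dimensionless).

lm = cd.
Combining: lm·mol = cd · mol = mol·cd.

mol·cd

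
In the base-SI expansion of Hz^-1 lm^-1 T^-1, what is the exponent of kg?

-1

Hz = 1/s = s⁻¹ (frequency is cycles per second).
So Hz⁻¹ = s.
lm = cd·sr = cd (luminous flux; sr is dimensionless).
So lm⁻¹ = cd⁻¹.
T = Wb/m² (flux density = flux per area),
    = kg·s⁻²·A⁻¹.
So T⁻¹ = kg⁻¹·s²·A.
Combining: Hz⁻¹·lm⁻¹·T⁻¹ = s · cd⁻¹ · (kg⁻¹·s²·A) = kg⁻¹·s³·A·cd⁻¹.
The exponent of kg is -1.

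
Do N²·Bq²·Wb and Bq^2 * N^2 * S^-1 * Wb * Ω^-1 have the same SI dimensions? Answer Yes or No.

Yes

Left side:
  N = kg·m·s⁻².
  So N² = kg²·m²·s⁻⁴.
  Bq = s⁻¹.
  So Bq² = s⁻².
  Wb = kg·m²·s⁻²·A⁻¹.
  Combining: N²·Bq²·Wb = (kg²·m²·s⁻⁴) · s⁻² · (kg·m²·s⁻²·A⁻¹) = kg³·m⁴·s⁻⁸·A⁻¹.
Right side:
  Bq = s⁻¹.
  So Bq² = s⁻².
  N = kg·m·s⁻².
  So N² = kg²·m²·s⁻⁴.
  S = kg⁻¹·m⁻²·s³·A².
  So S⁻¹ = kg·m²·s⁻³·A⁻².
  Wb = kg·m²·s⁻²·A⁻¹.
  Ω = kg·m²·s⁻³·A⁻².
  So Ω⁻¹ = kg⁻¹·m⁻²·s³·A².
  Combining: Bq²·N²·S⁻¹·Wb·Ω⁻¹ = s⁻² · (kg²·m²·s⁻⁴) · (kg·m²·s⁻³·A⁻²) · (kg·m²·s⁻²·A⁻¹) · (kg⁻¹·m⁻²·s³·A²) = kg³·m⁴·s⁻⁸·A⁻¹.
Both reduce to kg³·m⁴·s⁻⁸·A⁻¹.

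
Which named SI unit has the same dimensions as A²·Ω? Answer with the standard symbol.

Ω = kg·m²·s⁻³·A⁻².
Combining: A²·Ω = A² · (kg·m²·s⁻³·A⁻²) = kg·m²·s⁻³.
kg·m²·s⁻³ is the base-SI form of the watt.

W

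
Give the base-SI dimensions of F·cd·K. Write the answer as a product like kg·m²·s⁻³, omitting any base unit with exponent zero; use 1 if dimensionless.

F = C/V (capacitance = charge per voltage),
    = A·s/(kg·m²·s⁻³·A⁻¹) (substituting C and V),
    = kg⁻¹·m⁻²·s⁴·A².
Combining: F·cd·K = (kg⁻¹·m⁻²·s⁴·A²) · cd · K = kg⁻¹·m⁻²·s⁴·A²·K·cd.

kg⁻¹·m⁻²·s⁴·A²·K·cd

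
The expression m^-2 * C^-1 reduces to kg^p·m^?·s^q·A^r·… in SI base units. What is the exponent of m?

C = A·s = s·A (charge = current × time).
So C⁻¹ = s⁻¹·A⁻¹.
Combining: m⁻²·C⁻¹ = m⁻² · (s⁻¹·A⁻¹) = m⁻²·s⁻¹·A⁻¹.
The exponent of m is -2.

-2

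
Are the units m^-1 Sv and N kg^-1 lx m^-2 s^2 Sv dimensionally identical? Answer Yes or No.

No

Left side:
  Sv = J/kg (equivalent dose = energy per mass),
      = m²·s⁻².
  Combining: m⁻¹·Sv = m⁻¹ · (m²·s⁻²) = m·s⁻².
Right side:
  N = kg·m/s² = kg·m·s⁻² (force = mass × acceleration).
  lx = lm/m² (illuminance = luminous flux per area),
      = m⁻²·cd.
  Sv = J/kg (equivalent dose = energy per mass),
      = m²·s⁻².
  Combining: N·kg⁻¹·lx·m⁻²·s²·Sv = (kg·m·s⁻²) · kg⁻¹ · (m⁻²·cd) · m⁻² · s² · (m²·s⁻²) = m⁻¹·s⁻²·cd.
Left is m·s⁻²; right is m⁻¹·s⁻²·cd — different.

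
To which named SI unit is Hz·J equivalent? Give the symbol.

W

Hz = s⁻¹.
J = kg·m²·s⁻².
Combining: Hz·J = s⁻¹ · (kg·m²·s⁻²) = kg·m²·s⁻³.
kg·m²·s⁻³ is the base-SI form of the watt.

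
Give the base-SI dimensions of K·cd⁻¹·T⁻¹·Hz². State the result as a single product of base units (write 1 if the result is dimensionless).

kg⁻¹·A·K·cd⁻¹

T = Wb/m² (flux density = flux per area),
    = kg·s⁻²·A⁻¹.
So T⁻¹ = kg⁻¹·s²·A.
Hz = 1/s = s⁻¹ (frequency is cycles per second).
So Hz² = s⁻².
Combining: K·cd⁻¹·T⁻¹·Hz² = K · cd⁻¹ · (kg⁻¹·s²·A) · s⁻² = kg⁻¹·A·K·cd⁻¹.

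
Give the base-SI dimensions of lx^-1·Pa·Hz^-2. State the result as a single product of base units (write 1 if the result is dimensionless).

lx = lm/m² (illuminance = luminous flux per area),
    = m⁻²·cd.
So lx⁻¹ = m²·cd⁻¹.
Pa = N/m² (pressure = force per area),
    = kg·m⁻¹·s⁻².
Hz = 1/s = s⁻¹ (frequency is cycles per second).
So Hz⁻² = s².
Combining: lx⁻¹·Pa·Hz⁻² = (m²·cd⁻¹) · (kg·m⁻¹·s⁻²) · s² = kg·m·cd⁻¹.

kg·m·cd⁻¹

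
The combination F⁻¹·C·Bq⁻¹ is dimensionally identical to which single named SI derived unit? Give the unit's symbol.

F = kg⁻¹·m⁻²·s⁴·A².
So F⁻¹ = kg·m²·s⁻⁴·A⁻².
C = s·A.
Bq = s⁻¹.
So Bq⁻¹ = s.
Combining: F⁻¹·C·Bq⁻¹ = (kg·m²·s⁻⁴·A⁻²) · (s·A) · s = kg·m²·s⁻²·A⁻¹.
kg·m²·s⁻²·A⁻¹ is the base-SI form of the weber.

Wb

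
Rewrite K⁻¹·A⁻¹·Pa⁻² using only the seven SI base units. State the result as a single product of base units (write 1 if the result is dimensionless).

kg⁻²·m²·s⁴·A⁻¹·K⁻¹

Pa = N/m² (pressure = force per area),
    = kg·m⁻¹·s⁻².
So Pa⁻² = kg⁻²·m²·s⁴.
Combining: K⁻¹·A⁻¹·Pa⁻² = K⁻¹ · A⁻¹ · (kg⁻²·m²·s⁴) = kg⁻²·m²·s⁴·A⁻¹·K⁻¹.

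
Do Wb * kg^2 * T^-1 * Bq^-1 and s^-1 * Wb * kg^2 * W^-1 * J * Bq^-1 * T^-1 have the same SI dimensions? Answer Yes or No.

Yes

Left side:
  Wb = V·s (flux: a volt is a weber per second),
      = kg·m²·s⁻²·A⁻¹.
  T = Wb/m² (flux density = flux per area),
      = kg·s⁻²·A⁻¹.
  So T⁻¹ = kg⁻¹·s²·A.
  Bq = 1/s = s⁻¹ (activity is decays per second).
  So Bq⁻¹ = s.
  Combining: Wb·kg²·T⁻¹·Bq⁻¹ = (kg·m²·s⁻²·A⁻¹) · kg² · (kg⁻¹·s²·A) · s = kg²·m²·s.
Right side:
  Wb = V·s (flux: a volt is a weber per second),
      = kg·m²·s⁻²·A⁻¹.
  W = J/s (power = energy per time),
      = kg·m²·s⁻³.
  So W⁻¹ = kg⁻¹·m⁻²·s³.
  J = N·m (work = force × distance),
      = kg·m²·s⁻².
  Bq = 1/s = s⁻¹ (activity is decays per second).
  So Bq⁻¹ = s.
  T = Wb/m² (flux density = flux per area),
      = kg·s⁻²·A⁻¹.
  So T⁻¹ = kg⁻¹·s²·A.
  Combining: s⁻¹·Wb·kg²·W⁻¹·J·Bq⁻¹·T⁻¹ = s⁻¹ · (kg·m²·s⁻²·A⁻¹) · kg² · (kg⁻¹·m⁻²·s³) · (kg·m²·s⁻²) · s · (kg⁻¹·s²·A) = kg²·m²·s.
Both reduce to kg²·m²·s.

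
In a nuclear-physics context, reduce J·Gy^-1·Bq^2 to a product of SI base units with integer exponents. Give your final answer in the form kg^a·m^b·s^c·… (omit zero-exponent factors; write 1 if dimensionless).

kg·s⁻²

J = N·m (work = force × distance),
    = kg·m²·s⁻².
Gy = J/kg (absorbed dose = energy per mass),
    = m²·s⁻².
So Gy⁻¹ = m⁻²·s².
Bq = 1/s = s⁻¹ (activity is decays per second).
So Bq² = s⁻².
Combining: J·Gy⁻¹·Bq² = (kg·m²·s⁻²) · (m⁻²·s²) · s⁻² = kg·s⁻².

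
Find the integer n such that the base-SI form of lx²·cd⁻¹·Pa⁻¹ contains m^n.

lx = m⁻²·cd.
So lx² = m⁻⁴·cd².
Pa = kg·m⁻¹·s⁻².
So Pa⁻¹ = kg⁻¹·m·s².
Combining: lx²·cd⁻¹·Pa⁻¹ = (m⁻⁴·cd²) · cd⁻¹ · (kg⁻¹·m·s²) = kg⁻¹·m⁻³·s²·cd.
The exponent of m is -3.

-3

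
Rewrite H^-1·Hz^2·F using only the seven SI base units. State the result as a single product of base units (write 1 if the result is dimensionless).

H = Wb/A (inductance = flux per current),
    = kg·m²·s⁻²·A⁻².
So H⁻¹ = kg⁻¹·m⁻²·s²·A².
Hz = 1/s = s⁻¹ (frequency is cycles per second).
So Hz² = s⁻².
F = C/V (capacitance = charge per voltage),
    = A·s/(kg·m²·s⁻³·A⁻¹) (substituting C and V),
    = kg⁻¹·m⁻²·s⁴·A².
Combining: H⁻¹·Hz²·F = (kg⁻¹·m⁻²·s²·A²) · s⁻² · (kg⁻¹·m⁻²·s⁴·A²) = kg⁻²·m⁻⁴·s⁴·A⁴.

kg⁻²·m⁻⁴·s⁴·A⁴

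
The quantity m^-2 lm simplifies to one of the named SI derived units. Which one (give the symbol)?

lx

lm = cd·sr = cd (luminous flux; sr is dimensionless).
Combining: m⁻²·lm = m⁻² · cd = m⁻²·cd.
m⁻²·cd is the base-SI form of the lux.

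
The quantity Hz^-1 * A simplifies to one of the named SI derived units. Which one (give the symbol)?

Hz = s⁻¹.
So Hz⁻¹ = s.
Combining: Hz⁻¹·A = s · A = s·A.
s·A is the base-SI form of the coulomb.

C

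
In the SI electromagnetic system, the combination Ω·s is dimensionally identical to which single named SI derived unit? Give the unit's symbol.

Ω = V/A (resistance = voltage per current),
    = kg·m²·s⁻³·A⁻².
Combining: Ω·s = (kg·m²·s⁻³·A⁻²) · s = kg·m²·s⁻²·A⁻².
kg·m²·s⁻²·A⁻² is the base-SI form of the henry.

H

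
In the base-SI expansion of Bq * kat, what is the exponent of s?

-2

Bq = 1/s = s⁻¹ (activity is decays per second).
kat = mol/s = s⁻¹·mol (catalytic activity).
Combining: Bq·kat = s⁻¹ · (s⁻¹·mol) = s⁻²·mol.
The exponent of s is -2.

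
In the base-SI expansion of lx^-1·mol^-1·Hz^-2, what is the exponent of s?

lx = lm/m² (illuminance = luminous flux per area),
    = m⁻²·cd.
So lx⁻¹ = m²·cd⁻¹.
Hz = 1/s = s⁻¹ (frequency is cycles per second).
So Hz⁻² = s².
Combining: lx⁻¹·mol⁻¹·Hz⁻² = (m²·cd⁻¹) · mol⁻¹ · s² = m²·s²·mol⁻¹·cd⁻¹.
The exponent of s is 2.

2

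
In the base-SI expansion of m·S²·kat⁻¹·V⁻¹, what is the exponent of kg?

S = 1/Ω (conductance is reciprocal resistance),
    = kg⁻¹·m⁻²·s³·A².
So S² = kg⁻²·m⁻⁴·s⁶·A⁴.
kat = mol/s = s⁻¹·mol (catalytic activity).
So kat⁻¹ = s·mol⁻¹.
V = W/A (potential = power per current),
    = kg·m²·s⁻³·A⁻¹.
So V⁻¹ = kg⁻¹·m⁻²·s³·A.
Combining: m·S²·kat⁻¹·V⁻¹ = m · (kg⁻²·m⁻⁴·s⁶·A⁴) · (s·mol⁻¹) · (kg⁻¹·m⁻²·s³·A) = kg⁻³·m⁻⁵·s¹⁰·A⁵·mol⁻¹.
The exponent of kg is -3.

-3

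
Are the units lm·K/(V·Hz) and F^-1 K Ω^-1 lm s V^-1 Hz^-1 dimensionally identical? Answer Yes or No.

Left side:
  lm = cd·sr = cd (luminous flux; sr is dimensionless).
  V = W/A (potential = power per current),
      = kg·m²·s⁻³·A⁻¹.
  So V⁻¹ = kg⁻¹·m⁻²·s³·A.
  Hz = 1/s = s⁻¹ (frequency is cycles per second).
  So Hz⁻¹ = s.
  Combining: lm·K·V⁻¹·Hz⁻¹ = cd · K · (kg⁻¹·m⁻²·s³·A) · s = kg⁻¹·m⁻²·s⁴·A·K·cd.
Right side:
  F = C/V (capacitance = charge per voltage),
      = A·s/(kg·m²·s⁻³·A⁻¹) (substituting C and V),
      = kg⁻¹·m⁻²·s⁴·A².
  So F⁻¹ = kg·m²·s⁻⁴·A⁻².
  Ω = V/A (resistance = voltage per current),
      = kg·m²·s⁻³·A⁻².
  So Ω⁻¹ = kg⁻¹·m⁻²·s³·A².
  lm = cd·sr = cd (luminous flux; sr is dimensionless).
  V = W/A (potential = power per current),
      = kg·m²·s⁻³·A⁻¹.
  So V⁻¹ = kg⁻¹·m⁻²·s³·A.
  Hz = 1/s = s⁻¹ (frequency is cycles per second).
  So Hz⁻¹ = s.
  Combining: F⁻¹·K·Ω⁻¹·lm·s·V⁻¹·Hz⁻¹ = (kg·m²·s⁻⁴·A⁻²) · K · (kg⁻¹·m⁻²·s³·A²) · cd · s · (kg⁻¹·m⁻²·s³·A) · s = kg⁻¹·m⁻²·s⁴·A·K·cd.
Both reduce to kg⁻¹·m⁻²·s⁴·A·K·cd.

Yes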